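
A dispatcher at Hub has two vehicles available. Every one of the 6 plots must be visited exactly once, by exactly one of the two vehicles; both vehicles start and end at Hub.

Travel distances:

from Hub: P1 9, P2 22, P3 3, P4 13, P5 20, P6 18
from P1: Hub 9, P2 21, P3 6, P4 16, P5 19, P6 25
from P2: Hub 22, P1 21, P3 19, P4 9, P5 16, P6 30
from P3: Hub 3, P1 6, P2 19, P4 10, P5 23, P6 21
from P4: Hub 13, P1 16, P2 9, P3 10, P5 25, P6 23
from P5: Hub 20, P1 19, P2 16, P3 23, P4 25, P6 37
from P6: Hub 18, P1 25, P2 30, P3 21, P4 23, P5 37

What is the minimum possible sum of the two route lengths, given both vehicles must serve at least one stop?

There are 2^5 − 1 = 31 ways to divide the 6 stops into two non-empty groups. For each, the best each vehicle can do is its own shortest tour through its group:
  {P1} + {P2, P3, P4, P5, P6}: 18 + 92 = 110
  {P2} + {P1, P3, P4, P5, P6}: 44 + 94 = 138
  {P1, P2} + {P3, P4, P5, P6}: 52 + 92 = 144
  {P3} + {P1, P2, P4, P5, P6}: 6 + 94 = 100
  {P1, P3} + {P2, P4, P5, P6}: 18 + 86 = 104
  {P2, P3} + {P1, P4, P5, P6}: 44 + 94 = 138
  … (31 splits in total)
Best: vehicle 1 Hub → P3 → Hub = 6; vehicle 2 Hub → P1 → P5 → P2 → P4 → P6 → Hub = 94; combined 100.

100 — the smallest possible combined total.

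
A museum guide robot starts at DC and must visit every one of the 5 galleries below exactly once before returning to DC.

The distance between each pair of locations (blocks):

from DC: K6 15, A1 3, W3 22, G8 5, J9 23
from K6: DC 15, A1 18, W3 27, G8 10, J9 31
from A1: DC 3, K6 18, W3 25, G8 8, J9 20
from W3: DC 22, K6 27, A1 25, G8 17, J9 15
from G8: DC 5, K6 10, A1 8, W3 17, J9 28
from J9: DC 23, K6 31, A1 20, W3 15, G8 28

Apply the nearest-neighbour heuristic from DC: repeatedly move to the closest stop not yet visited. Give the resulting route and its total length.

DC → [A1:3 / G8:5 / K6:15 / W3:22 / J9:23] → A1 (3)
A1 → [G8:8 / K6:18 / J9:20 / W3:25] → G8 (8)
G8 → [K6:10 / W3:17 / J9:28] → K6 (10)
K6 → [W3:27 / J9:31] → W3 (27)
W3 → [J9:15] → J9 (15)
Return J9→DC: 23.
Total = 3 + 8 + 10 + 27 + 15 + 23 = 86.

Nearest-neighbour total = 86 blocks; route DC → A1 → G8 → K6 → W3 → J9 → DC.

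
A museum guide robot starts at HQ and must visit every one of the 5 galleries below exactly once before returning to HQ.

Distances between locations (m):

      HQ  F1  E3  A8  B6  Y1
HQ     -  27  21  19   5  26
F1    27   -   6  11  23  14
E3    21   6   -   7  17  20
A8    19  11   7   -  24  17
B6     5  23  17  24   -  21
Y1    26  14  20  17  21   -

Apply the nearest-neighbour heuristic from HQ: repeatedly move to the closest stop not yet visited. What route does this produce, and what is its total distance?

Nearest-neighbour total = 82 m; route HQ → B6 → E3 → F1 → A8 → Y1 → HQ.

HQ → [B6:5 / A8:19 / E3:21 / Y1:26 / F1:27] → B6 (5)
B6 → [E3:17 / Y1:21 / F1:23 / A8:24] → E3 (17)
E3 → [F1:6 / A8:7 / Y1:20] → F1 (6)
F1 → [A8:11 / Y1:14] → A8 (11)
A8 → [Y1:17] → Y1 (17)
Return Y1→HQ: 26.
Total = 5 + 17 + 6 + 11 + 17 + 26 = 82.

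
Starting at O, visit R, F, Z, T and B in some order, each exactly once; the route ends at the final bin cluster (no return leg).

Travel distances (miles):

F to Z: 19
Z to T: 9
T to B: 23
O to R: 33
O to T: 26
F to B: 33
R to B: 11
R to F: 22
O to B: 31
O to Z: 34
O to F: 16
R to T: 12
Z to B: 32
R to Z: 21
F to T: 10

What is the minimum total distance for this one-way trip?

Minimum one-way distance = 67 miles.

There are 5! = 120 possible orderings.
O - R - F - Z - T - B: 33+22+19+9+23 = 106
O - R - F - Z - B - T: 33+22+19+32+23 = 129
O - R - F - T - Z - B: 33+22+10+9+32 = 106
O - R - F - T - B - Z: 33+22+10+23+32 = 120
O - R - F - B - Z - T: 33+22+33+32+9 = 129
O - R - F - B - T - Z: 33+22+33+23+9 = 120
O - R - Z - F - T - B: 33+21+19+10+23 = 106
O - R - Z - F - B - T: 33+21+19+33+23 = 129
O - R - Z - T - F - B: 33+21+9+10+33 = 106
O - R - Z - T - B - F: 33+21+9+23+33 = 119
O - R - Z - B - F - T: 33+21+32+33+10 = 129
O - R - Z - B - T - F: 33+21+32+23+10 = 119
O - R - T - F - Z - B: 33+12+10+19+32 = 106
O - R - T - F - B - Z: 33+12+10+33+32 = 120
… (106 more)
O - F - Z - T - R - B: 16+19+9+12+11 = 67  ← best
The minimum is 67.
One shortest path: O → F → Z → T → R → B.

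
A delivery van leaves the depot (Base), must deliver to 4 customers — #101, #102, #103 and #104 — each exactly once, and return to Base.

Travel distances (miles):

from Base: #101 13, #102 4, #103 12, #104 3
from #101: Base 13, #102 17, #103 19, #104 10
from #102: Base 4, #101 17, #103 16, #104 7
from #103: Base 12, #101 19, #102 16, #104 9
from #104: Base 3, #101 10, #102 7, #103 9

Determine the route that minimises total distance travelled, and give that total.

There are 12 distinct closed tours to check (reversals are equivalent).
Base-#101-#102-#103-#104-Base: 13+17+16+9+3 = 58
Base-#101-#102-#104-#103-Base: 13+17+7+9+12 = 58
Base-#101-#103-#102-#104-Base: 13+19+16+7+3 = 58
Base-#101-#103-#104-#102-Base: 13+19+9+7+4 = 52
Base-#101-#104-#102-#103-Base: 13+10+7+16+12 = 58
Base-#101-#104-#103-#102-Base: 13+10+9+16+4 = 52
Base-#102-#101-#103-#104-Base: 4+17+19+9+3 = 52
Base-#102-#101-#104-#103-Base: 4+17+10+9+12 = 52
Base-#102-#103-#101-#104-Base: 4+16+19+10+3 = 52
Base-#102-#104-#101-#103-Base: 4+7+10+19+12 = 52
Base-#103-#101-#102-#104-Base: 12+19+17+7+3 = 58
Base-#103-#102-#101-#104-Base: 12+16+17+10+3 = 58
The minimum is 52.
One optimal route: Base → #101 → #103 → #104 → #102 → Base (or its reverse).

Minimum total distance: 52 miles.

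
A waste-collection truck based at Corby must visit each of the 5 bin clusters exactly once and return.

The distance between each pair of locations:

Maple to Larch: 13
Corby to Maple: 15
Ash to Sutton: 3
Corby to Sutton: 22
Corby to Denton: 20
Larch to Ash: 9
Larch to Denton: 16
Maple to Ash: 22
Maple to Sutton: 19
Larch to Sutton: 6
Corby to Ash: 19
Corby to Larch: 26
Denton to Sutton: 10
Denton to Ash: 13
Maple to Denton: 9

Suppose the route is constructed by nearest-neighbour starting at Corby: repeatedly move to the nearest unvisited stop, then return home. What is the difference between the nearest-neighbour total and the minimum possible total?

Corby: Maple=15, Ash=19, Denton=20, Sutton=22, Larch=26 ⇒ Maple
Maple: Denton=9, Larch=13, Sutton=19, Ash=22 ⇒ Denton
Denton: Sutton=10, Ash=13, Larch=16 ⇒ Sutton
Sutton: Ash=3, Larch=6 ⇒ Ash
Ash: Larch=9 ⇒ Larch
NN route Corby → Maple → Denton → Sutton → Ash → Larch → Corby costs 72.
Optimal: Corby → Maple → Denton → Larch → Sutton → Ash → Corby costs 68 (by enumerating all 60 distinct tours).
Excess = 72 − 68 = 4.

Excess over optimum: 4.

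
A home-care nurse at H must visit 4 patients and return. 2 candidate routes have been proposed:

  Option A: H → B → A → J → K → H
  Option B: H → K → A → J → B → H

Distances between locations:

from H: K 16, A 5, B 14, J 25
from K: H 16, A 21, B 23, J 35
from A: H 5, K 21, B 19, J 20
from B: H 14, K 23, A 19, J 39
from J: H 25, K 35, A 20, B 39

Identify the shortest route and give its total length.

Shortest is Option A, total 104.

Option A: 14 + 19 + 20 + 35 + 16 = 104
Option B: 16 + 21 + 20 + 39 + 14 = 110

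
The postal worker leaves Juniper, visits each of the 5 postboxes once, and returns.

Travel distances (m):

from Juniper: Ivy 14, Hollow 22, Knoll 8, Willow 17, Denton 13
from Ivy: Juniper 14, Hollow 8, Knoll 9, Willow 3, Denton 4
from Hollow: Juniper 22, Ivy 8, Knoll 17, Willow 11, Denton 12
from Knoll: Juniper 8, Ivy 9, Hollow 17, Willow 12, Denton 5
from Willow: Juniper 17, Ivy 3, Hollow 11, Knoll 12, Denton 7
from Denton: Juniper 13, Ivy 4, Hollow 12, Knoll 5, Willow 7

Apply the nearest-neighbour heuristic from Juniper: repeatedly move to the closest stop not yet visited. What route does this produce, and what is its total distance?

Nearest-neighbour total = 53 m; route Juniper → Knoll → Denton → Ivy → Willow → Hollow → Juniper.

From Juniper: distances to unvisited — Knoll=8, Denton=13, Ivy=14, Willow=17, Hollow=22. Nearest is Knoll (8).
From Knoll: distances to unvisited — Denton=5, Ivy=9, Willow=12, Hollow=17. Nearest is Denton (5).
From Denton: distances to unvisited — Ivy=4, Willow=7, Hollow=12. Nearest is Ivy (4).
From Ivy: distances to unvisited — Willow=3, Hollow=8. Nearest is Willow (3).
From Willow: distances to unvisited — Hollow=11. Nearest is Hollow (11).
Return Hollow→Juniper: 22.
Total = 8 + 5 + 4 + 3 + 11 + 22 = 53.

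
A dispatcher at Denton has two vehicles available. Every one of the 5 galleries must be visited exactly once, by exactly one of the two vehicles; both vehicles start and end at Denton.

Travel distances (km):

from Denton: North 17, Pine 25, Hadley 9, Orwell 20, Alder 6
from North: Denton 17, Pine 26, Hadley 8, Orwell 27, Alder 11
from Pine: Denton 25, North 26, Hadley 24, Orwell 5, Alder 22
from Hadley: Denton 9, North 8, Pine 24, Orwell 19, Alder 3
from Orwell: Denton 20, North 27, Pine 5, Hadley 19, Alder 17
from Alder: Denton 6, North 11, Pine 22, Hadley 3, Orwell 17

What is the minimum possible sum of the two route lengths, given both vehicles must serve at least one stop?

Minimum combined distance: 80 km.

Check every non-empty split of the stops between the two vehicles; for each half take its own optimal tour:
  {North} + {Pine, Hadley, Orwell, Alder}: 34 + 58 = 92
  {Pine} + {North, Hadley, Orwell, Alder}: 50 + 64 = 114
  {North, Pine} + {Hadley, Orwell, Alder}: 68 + 48 = 116
  {Hadley} + {North, Pine, Orwell, Alder}: 18 + 68 = 86
  {North, Hadley} + {Pine, Orwell, Alder}: 34 + 53 = 87
  {Pine, Hadley} + {North, Orwell, Alder}: 58 + 64 = 122
  … (15 splits in total)
  {North, Pine, Hadley, Orwell} + {Alder}: 68 + 12 = 80  ← best
Best: vehicle 1 Denton → Hadley → North → Pine → Orwell → Denton = 68; vehicle 2 Denton → Alder → Denton = 12; combined 80.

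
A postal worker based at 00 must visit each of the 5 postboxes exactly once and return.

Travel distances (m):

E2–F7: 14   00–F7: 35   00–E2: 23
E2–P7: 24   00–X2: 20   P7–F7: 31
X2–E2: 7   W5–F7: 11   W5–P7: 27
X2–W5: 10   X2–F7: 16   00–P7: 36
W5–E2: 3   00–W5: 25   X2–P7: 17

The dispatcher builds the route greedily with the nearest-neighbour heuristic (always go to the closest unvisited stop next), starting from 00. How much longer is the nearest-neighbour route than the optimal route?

From 00: X2=20, E2=23, W5=25, F7=35, P7=36 → choose X2 (20).
From X2: E2=7, W5=10, F7=16, P7=17 → choose E2 (7).
From E2: W5=3, F7=14, P7=24 → choose W5 (3).
From W5: F7=11, P7=27 → choose F7 (11).
From F7: P7=31 → choose P7 (31).
NN route 00 → X2 → E2 → W5 → F7 → P7 → 00 costs 108.
Optimal: 00 → X2 → P7 → F7 → W5 → E2 → 00 costs 105 (by enumerating all 60 distinct tours).
Excess = 108 − 105 = 3.

The nearest-neighbour route is 3 m longer than optimal.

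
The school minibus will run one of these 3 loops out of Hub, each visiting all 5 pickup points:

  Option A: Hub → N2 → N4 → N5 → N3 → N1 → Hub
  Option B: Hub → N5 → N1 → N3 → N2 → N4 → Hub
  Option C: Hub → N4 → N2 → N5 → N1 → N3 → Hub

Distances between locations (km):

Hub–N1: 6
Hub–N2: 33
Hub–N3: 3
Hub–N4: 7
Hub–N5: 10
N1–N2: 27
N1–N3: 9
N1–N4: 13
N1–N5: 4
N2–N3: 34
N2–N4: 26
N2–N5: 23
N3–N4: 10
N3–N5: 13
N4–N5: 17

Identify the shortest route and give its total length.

Shortest is Option C, total 72 km.

Option A: 33 + 26 + 17 + 13 + 9 + 6 = 104
Option B: 10 + 4 + 9 + 34 + 26 + 7 = 90
Option C: 7 + 26 + 23 + 4 + 9 + 3 = 72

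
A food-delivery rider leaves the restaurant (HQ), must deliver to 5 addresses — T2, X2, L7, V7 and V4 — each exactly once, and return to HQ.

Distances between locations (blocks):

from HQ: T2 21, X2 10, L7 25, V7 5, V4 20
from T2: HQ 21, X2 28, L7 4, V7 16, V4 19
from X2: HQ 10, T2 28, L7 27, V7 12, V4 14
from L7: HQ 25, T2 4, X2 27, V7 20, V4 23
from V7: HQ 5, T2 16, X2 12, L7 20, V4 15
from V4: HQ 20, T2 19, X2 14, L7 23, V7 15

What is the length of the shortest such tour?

72 blocks — the shortest possible round trip.

With 5 stops there are 5!/2 = 60 distinct round trips (a route and its reverse cost the same).
HQ → T2 → X2 → L7 → V7 → V4 → HQ: 21+28+27+20+15+20 = 131
HQ → T2 → X2 → L7 → V4 → V7 → HQ: 21+28+27+23+15+5 = 119
HQ → T2 → X2 → V7 → L7 → V4 → HQ: 21+28+12+20+23+20 = 124
HQ → T2 → X2 → V7 → V4 → L7 → HQ: 21+28+12+15+23+25 = 124
HQ → T2 → X2 → V4 → L7 → V7 → HQ: 21+28+14+23+20+5 = 111
HQ → T2 → X2 → V4 → V7 → L7 → HQ: 21+28+14+15+20+25 = 123
HQ → T2 → L7 → X2 → V7 → V4 → HQ: 21+4+27+12+15+20 = 99
HQ → T2 → L7 → X2 → V4 → V7 → HQ: 21+4+27+14+15+5 = 86
HQ → T2 → L7 → V7 → X2 → V4 → HQ: 21+4+20+12+14+20 = 91
HQ → T2 → L7 → V7 → V4 → X2 → HQ: 21+4+20+15+14+10 = 84
HQ → T2 → L7 → V4 → X2 → V7 → HQ: 21+4+23+14+12+5 = 79
HQ → T2 → L7 → V4 → V7 → X2 → HQ: 21+4+23+15+12+10 = 85
HQ → T2 → V7 → X2 → L7 → V4 → HQ: 21+16+12+27+23+20 = 119
HQ → T2 → V7 → X2 → V4 → L7 → HQ: 21+16+12+14+23+25 = 111
… (46 more)
HQ → X2 → V4 → T2 → L7 → V7 → HQ: 10+14+19+4+20+5 = 72  ← best
The minimum is 72.
One optimal route: HQ → X2 → V4 → T2 → L7 → V7 → HQ (or its reverse).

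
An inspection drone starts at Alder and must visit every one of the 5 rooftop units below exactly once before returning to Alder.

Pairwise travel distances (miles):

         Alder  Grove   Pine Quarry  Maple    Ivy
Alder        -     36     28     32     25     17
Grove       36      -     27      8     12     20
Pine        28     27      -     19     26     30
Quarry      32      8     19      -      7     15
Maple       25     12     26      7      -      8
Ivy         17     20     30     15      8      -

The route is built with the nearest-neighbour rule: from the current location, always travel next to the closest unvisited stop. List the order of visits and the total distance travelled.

From Alder: distances to unvisited — Ivy=17, Maple=25, Pine=28, Quarry=32, Grove=36. Nearest is Ivy (17).
From Ivy: distances to unvisited — Maple=8, Quarry=15, Grove=20, Pine=30. Nearest is Maple (8).
From Maple: distances to unvisited — Quarry=7, Grove=12, Pine=26. Nearest is Quarry (7).
From Quarry: distances to unvisited — Grove=8, Pine=19. Nearest is Grove (8).
From Grove: distances to unvisited — Pine=27. Nearest is Pine (27).
Return Pine→Alder: 28.
Total = 17 + 8 + 7 + 8 + 27 + 28 = 95.

Total distance 95 miles via the nearest-neighbour route Alder → Ivy → Maple → Quarry → Grove → Pine → Alder.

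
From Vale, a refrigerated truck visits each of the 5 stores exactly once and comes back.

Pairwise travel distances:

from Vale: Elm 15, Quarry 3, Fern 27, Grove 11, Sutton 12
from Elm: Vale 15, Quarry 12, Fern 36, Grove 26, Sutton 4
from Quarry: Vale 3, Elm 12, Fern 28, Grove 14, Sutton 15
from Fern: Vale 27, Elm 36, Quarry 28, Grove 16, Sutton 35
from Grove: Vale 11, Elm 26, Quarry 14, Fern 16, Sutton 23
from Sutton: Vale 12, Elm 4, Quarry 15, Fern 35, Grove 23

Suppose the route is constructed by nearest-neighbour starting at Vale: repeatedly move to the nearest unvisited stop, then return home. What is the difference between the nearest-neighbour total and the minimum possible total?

Vale: Quarry=3, Grove=11, Sutton=12, Elm=15, Fern=27 ⇒ Quarry
Quarry: Elm=12, Grove=14, Sutton=15, Fern=28 ⇒ Elm
Elm: Sutton=4, Grove=26, Fern=36 ⇒ Sutton
Sutton: Grove=23, Fern=35 ⇒ Grove
Grove: Fern=16 ⇒ Fern
NN route Vale → Quarry → Elm → Sutton → Grove → Fern → Vale costs 85.
Optimal: Vale → Quarry → Elm → Sutton → Fern → Grove → Vale costs 81 (by enumerating all 60 distinct tours).
Excess = 85 − 81 = 4.

The nearest-neighbour route is 4 longer than optimal.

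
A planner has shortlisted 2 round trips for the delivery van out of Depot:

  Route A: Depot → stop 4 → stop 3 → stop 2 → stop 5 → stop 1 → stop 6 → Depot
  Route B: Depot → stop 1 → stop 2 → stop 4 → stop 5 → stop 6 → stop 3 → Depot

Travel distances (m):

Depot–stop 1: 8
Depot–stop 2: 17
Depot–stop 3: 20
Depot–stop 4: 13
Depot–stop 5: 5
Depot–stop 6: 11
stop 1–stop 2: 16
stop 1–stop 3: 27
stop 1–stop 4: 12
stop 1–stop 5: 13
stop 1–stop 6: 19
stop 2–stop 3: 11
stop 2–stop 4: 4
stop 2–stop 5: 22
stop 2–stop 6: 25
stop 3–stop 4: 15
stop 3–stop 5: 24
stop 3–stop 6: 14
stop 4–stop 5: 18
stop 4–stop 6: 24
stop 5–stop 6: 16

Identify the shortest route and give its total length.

Route A: 13 + 15 + 11 + 22 + 13 + 19 + 11 = 104
Route B: 8 + 16 + 4 + 18 + 16 + 14 + 20 = 96

Shortest is Route B, total 96 m.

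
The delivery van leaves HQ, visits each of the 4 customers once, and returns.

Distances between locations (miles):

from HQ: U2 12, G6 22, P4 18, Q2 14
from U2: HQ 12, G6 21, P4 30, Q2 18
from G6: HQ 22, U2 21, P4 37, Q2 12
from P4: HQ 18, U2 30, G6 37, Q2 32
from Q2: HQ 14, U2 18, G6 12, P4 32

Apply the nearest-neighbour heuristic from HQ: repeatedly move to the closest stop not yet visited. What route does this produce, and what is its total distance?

Total distance 97 miles via the nearest-neighbour route HQ → U2 → Q2 → G6 → P4 → HQ.

From HQ: distances to unvisited — U2=12, Q2=14, P4=18, G6=22. Nearest is U2 (12).
From U2: distances to unvisited — Q2=18, G6=21, P4=30. Nearest is Q2 (18).
From Q2: distances to unvisited — G6=12, P4=32. Nearest is G6 (12).
From G6: distances to unvisited — P4=37. Nearest is P4 (37).
Return P4→HQ: 18.
Total = 12 + 18 + 12 + 37 + 18 = 97.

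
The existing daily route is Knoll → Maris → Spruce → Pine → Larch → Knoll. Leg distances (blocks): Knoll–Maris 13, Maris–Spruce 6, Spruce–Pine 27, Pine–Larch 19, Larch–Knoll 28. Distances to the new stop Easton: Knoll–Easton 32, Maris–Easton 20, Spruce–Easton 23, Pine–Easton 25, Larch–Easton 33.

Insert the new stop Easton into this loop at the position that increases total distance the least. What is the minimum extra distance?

Insertion cost between consecutive stops i–j is d(i,Easton) + d(Easton,j) − d(i,j):
  between Knoll and Maris: 32 + 20 − 13 = 39
  between Maris and Spruce: 20 + 23 − 6 = 37
  between Spruce and Pine: 23 + 25 − 27 = 21
  between Pine and Larch: 25 + 33 − 19 = 39
  between Larch and Knoll: 33 + 32 − 28 = 37
Cheapest insertion is between Spruce and Pine, adding 21.
New total = 93 + 21 = 114.

Adding 21 blocks by placing Easton on the Spruce–Pine leg.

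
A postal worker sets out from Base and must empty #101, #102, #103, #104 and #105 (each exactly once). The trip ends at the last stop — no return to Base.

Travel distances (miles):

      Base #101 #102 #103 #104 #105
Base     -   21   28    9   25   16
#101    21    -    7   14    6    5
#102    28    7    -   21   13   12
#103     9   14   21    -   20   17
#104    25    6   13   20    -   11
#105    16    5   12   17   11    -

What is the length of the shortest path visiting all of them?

Shortest open route: 50 miles.

There are 5! = 120 possible orderings.
Base → #101 → #102 → #103 → #104 → #105: 21+7+21+20+11 = 80
Base → #101 → #102 → #103 → #105 → #104: 21+7+21+17+11 = 77
Base → #101 → #102 → #104 → #103 → #105: 21+7+13+20+17 = 78
Base → #101 → #102 → #104 → #105 → #103: 21+7+13+11+17 = 69
Base → #101 → #102 → #105 → #103 → #104: 21+7+12+17+20 = 77
Base → #101 → #102 → #105 → #104 → #103: 21+7+12+11+20 = 71
Base → #101 → #103 → #102 → #104 → #105: 21+14+21+13+11 = 80
Base → #101 → #103 → #102 → #105 → #104: 21+14+21+12+11 = 79
Base → #101 → #103 → #104 → #102 → #105: 21+14+20+13+12 = 80
Base → #101 → #103 → #104 → #105 → #102: 21+14+20+11+12 = 78
Base → #101 → #103 → #105 → #102 → #104: 21+14+17+12+13 = 77
Base → #101 → #103 → #105 → #104 → #102: 21+14+17+11+13 = 76
Base → #101 → #104 → #102 → #103 → #105: 21+6+13+21+17 = 78
Base → #101 → #104 → #102 → #105 → #103: 21+6+13+12+17 = 69
… (106 more)
Base → #103 → #105 → #101 → #104 → #102: 9+17+5+6+13 = 50  ← best
The minimum is 50.
One shortest path: Base → #103 → #105 → #101 → #104 → #102.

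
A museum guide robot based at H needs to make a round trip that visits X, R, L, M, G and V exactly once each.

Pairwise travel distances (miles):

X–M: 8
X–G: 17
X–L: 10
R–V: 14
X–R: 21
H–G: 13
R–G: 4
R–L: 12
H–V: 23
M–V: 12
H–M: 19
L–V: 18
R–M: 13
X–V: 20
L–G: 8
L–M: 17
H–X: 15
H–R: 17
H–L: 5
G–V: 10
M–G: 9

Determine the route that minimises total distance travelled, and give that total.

Minimum total distance: 66 miles.

With 6 stops there are 6!/2 = 360 distinct round trips (a route and its reverse cost the same).
H → X → R → L → M → G → V → H: 15+21+12+17+9+10+23 = 107
H → X → R → L → M → V → G → H: 15+21+12+17+12+10+13 = 100
H → X → R → L → G → M → V → H: 15+21+12+8+9+12+23 = 100
H → X → R → L → G → V → M → H: 15+21+12+8+10+12+19 = 97
H → X → R → L → V → M → G → H: 15+21+12+18+12+9+13 = 100
H → X → R → L → V → G → M → H: 15+21+12+18+10+9+19 = 104
H → X → R → M → L → G → V → H: 15+21+13+17+8+10+23 = 107
H → X → R → M → L → V → G → H: 15+21+13+17+18+10+13 = 107
… (352 more)
H → X → M → V → R → G → L → H: 15+8+12+14+4+8+5 = 66  ← best
The minimum is 66.
One optimal route: H → X → M → V → R → G → L → H (or its reverse).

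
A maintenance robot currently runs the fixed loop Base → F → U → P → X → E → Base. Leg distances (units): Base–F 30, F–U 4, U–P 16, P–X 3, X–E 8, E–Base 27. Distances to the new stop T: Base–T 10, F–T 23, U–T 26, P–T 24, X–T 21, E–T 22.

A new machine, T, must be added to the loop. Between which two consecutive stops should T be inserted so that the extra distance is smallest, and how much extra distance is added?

Insertion cost between consecutive stops i–j is d(i,T) + d(T,j) − d(i,j):
  between Base and F: 10 + 23 − 30 = 3
  between F and U: 23 + 26 − 4 = 45
  between U and P: 26 + 24 − 16 = 34
  between P and X: 24 + 21 − 3 = 42
  between X and E: 21 + 22 − 8 = 35
  between E and Base: 22 + 10 − 27 = 5
Cheapest insertion is between Base and F, adding 3.
New total = 88 + 3 = 91.

Minimum extra distance: 3, inserting T between Base and F.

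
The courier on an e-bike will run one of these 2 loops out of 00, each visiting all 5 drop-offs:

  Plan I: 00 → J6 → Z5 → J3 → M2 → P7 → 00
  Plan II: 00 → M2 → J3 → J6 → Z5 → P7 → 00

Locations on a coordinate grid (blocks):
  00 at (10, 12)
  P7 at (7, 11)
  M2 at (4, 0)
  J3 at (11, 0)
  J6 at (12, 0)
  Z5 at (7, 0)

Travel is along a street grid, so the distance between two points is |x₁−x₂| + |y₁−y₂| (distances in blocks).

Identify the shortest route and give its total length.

Plan I: 14 + 5 + 4 + 7 + 14 + 4 = 48
Plan II: 18 + 7 + 1 + 5 + 11 + 4 = 46

46 blocks — Plan II is the shortest.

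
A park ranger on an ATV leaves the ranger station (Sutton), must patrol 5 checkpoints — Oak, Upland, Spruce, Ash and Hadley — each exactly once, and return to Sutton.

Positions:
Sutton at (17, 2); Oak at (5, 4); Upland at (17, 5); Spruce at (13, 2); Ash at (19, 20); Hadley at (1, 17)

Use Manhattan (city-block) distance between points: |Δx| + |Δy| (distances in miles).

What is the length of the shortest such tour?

Shortest round trip = 72 miles.

With 5 stops there are 5!/2 = 60 distinct round trips (a route and its reverse cost the same).
Sutton-Oak-Upland-Spruce-Ash-Hadley-Sutton: 14+13+7+24+21+31 = 110
Sutton-Oak-Upland-Spruce-Hadley-Ash-Sutton: 14+13+7+27+21+20 = 102
Sutton-Oak-Upland-Ash-Spruce-Hadley-Sutton: 14+13+17+24+27+31 = 126
Sutton-Oak-Upland-Ash-Hadley-Spruce-Sutton: 14+13+17+21+27+4 = 96
Sutton-Oak-Upland-Hadley-Spruce-Ash-Sutton: 14+13+28+27+24+20 = 126
Sutton-Oak-Upland-Hadley-Ash-Spruce-Sutton: 14+13+28+21+24+4 = 104
Sutton-Oak-Spruce-Upland-Ash-Hadley-Sutton: 14+10+7+17+21+31 = 100
Sutton-Oak-Spruce-Upland-Hadley-Ash-Sutton: 14+10+7+28+21+20 = 100
Sutton-Oak-Spruce-Ash-Upland-Hadley-Sutton: 14+10+24+17+28+31 = 124
Sutton-Oak-Spruce-Ash-Hadley-Upland-Sutton: 14+10+24+21+28+3 = 100
Sutton-Oak-Spruce-Hadley-Upland-Ash-Sutton: 14+10+27+28+17+20 = 116
Sutton-Oak-Spruce-Hadley-Ash-Upland-Sutton: 14+10+27+21+17+3 = 92
Sutton-Oak-Ash-Upland-Spruce-Hadley-Sutton: 14+30+17+7+27+31 = 126
Sutton-Oak-Ash-Upland-Hadley-Spruce-Sutton: 14+30+17+28+27+4 = 120
… (46 more)
Sutton-Upland-Ash-Hadley-Oak-Spruce-Sutton: 3+17+21+17+10+4 = 72  ← best
The minimum is 72.
One optimal route: Sutton → Upland → Ash → Hadley → Oak → Spruce → Sutton (or its reverse).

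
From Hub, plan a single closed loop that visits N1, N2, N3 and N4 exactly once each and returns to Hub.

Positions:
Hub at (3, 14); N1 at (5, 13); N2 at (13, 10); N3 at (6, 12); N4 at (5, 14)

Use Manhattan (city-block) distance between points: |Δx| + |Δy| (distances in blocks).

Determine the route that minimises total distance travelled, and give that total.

28 blocks — the shortest possible round trip.

There are 12 distinct closed tours to check (reversals are equivalent).
Hub - N1 - N2 - N3 - N4 - Hub: 3+11+9+3+2 = 28
Hub - N1 - N2 - N4 - N3 - Hub: 3+11+12+3+5 = 34
Hub - N1 - N3 - N2 - N4 - Hub: 3+2+9+12+2 = 28
Hub - N1 - N3 - N4 - N2 - Hub: 3+2+3+12+14 = 34
Hub - N1 - N4 - N2 - N3 - Hub: 3+1+12+9+5 = 30
Hub - N1 - N4 - N3 - N2 - Hub: 3+1+3+9+14 = 30
Hub - N2 - N1 - N3 - N4 - Hub: 14+11+2+3+2 = 32
Hub - N2 - N1 - N4 - N3 - Hub: 14+11+1+3+5 = 34
Hub - N2 - N3 - N1 - N4 - Hub: 14+9+2+1+2 = 28
Hub - N2 - N4 - N1 - N3 - Hub: 14+12+1+2+5 = 34
Hub - N3 - N1 - N2 - N4 - Hub: 5+2+11+12+2 = 32
Hub - N3 - N2 - N1 - N4 - Hub: 5+9+11+1+2 = 28
The minimum is 28.
One optimal route: Hub → N1 → N2 → N3 → N4 → Hub (or its reverse).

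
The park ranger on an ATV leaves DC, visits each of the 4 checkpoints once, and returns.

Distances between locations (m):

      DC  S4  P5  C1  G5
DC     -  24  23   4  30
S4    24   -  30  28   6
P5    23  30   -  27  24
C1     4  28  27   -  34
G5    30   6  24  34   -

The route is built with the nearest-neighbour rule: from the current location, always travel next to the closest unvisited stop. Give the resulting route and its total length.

Total distance 85 m via the nearest-neighbour route DC → C1 → P5 → G5 → S4 → DC.

DC → [C1:4 / P5:23 / S4:24 / G5:30] → C1 (4)
C1 → [P5:27 / S4:28 / G5:34] → P5 (27)
P5 → [G5:24 / S4:30] → G5 (24)
G5 → [S4:6] → S4 (6)
Return S4→DC: 24.
Total = 4 + 27 + 24 + 6 + 24 = 85.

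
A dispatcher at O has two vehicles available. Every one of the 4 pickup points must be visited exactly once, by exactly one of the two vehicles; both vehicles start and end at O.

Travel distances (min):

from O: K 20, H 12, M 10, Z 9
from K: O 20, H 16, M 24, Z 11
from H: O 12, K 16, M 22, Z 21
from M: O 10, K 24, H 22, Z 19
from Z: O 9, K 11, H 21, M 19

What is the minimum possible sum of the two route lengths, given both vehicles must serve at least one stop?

68 min — the smallest possible combined total.

Check every non-empty split of the stops between the two vehicles; for each half take its own optimal tour:
  {K} + {H, M, Z}: 40 + 62 = 102
  {H} + {K, M, Z}: 24 + 54 = 78
  {K, H} + {M, Z}: 48 + 38 = 86
  {M} + {K, H, Z}: 20 + 48 = 68
  {K, M} + {H, Z}: 54 + 42 = 96
  {H, M} + {K, Z}: 44 + 40 = 84
  … (7 splits in total)
Best: vehicle 1 O → M → O = 20; vehicle 2 O → H → K → Z → O = 48; combined 68.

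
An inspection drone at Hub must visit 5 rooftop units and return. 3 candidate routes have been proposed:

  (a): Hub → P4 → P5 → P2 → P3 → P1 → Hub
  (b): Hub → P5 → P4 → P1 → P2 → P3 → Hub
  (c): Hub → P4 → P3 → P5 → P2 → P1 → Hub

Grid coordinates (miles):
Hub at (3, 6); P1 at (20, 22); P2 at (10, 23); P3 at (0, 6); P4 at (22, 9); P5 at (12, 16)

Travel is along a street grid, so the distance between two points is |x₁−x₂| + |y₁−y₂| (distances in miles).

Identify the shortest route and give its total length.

92 miles — (b) is the shortest.

(a): 22 + 17 + 9 + 27 + 36 + 33 = 144
(b): 19 + 17 + 15 + 11 + 27 + 3 = 92
(c): 22 + 25 + 22 + 9 + 11 + 33 = 122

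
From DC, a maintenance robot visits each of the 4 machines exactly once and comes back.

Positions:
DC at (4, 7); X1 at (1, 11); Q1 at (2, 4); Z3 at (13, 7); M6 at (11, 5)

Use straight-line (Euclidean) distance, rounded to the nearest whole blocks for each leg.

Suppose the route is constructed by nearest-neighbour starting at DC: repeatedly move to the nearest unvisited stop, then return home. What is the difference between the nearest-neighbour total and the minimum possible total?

From DC: Q1=4, X1=5, M6=7, Z3=9 → choose Q1 (4).
From Q1: X1=7, M6=9, Z3=11 → choose X1 (7).
From X1: M6=12, Z3=13 → choose M6 (12).
From M6: Z3=3 → choose Z3 (3).
NN route DC → Q1 → X1 → M6 → Z3 → DC costs 35.
Optimal: DC → X1 → Q1 → Z3 → M6 → DC costs 33 (by enumerating all 12 distinct tours).
Excess = 35 − 33 = 2.

The nearest-neighbour route is 2 blocks longer than optimal.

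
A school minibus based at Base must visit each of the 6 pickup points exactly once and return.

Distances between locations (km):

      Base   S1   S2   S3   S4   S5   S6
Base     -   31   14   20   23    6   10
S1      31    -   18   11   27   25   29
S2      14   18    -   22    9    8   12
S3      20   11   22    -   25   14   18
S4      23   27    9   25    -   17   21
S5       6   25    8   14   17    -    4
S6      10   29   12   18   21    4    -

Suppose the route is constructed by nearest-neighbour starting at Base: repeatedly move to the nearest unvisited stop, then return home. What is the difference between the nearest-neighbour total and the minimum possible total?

From Base: S5=6, S6=10, S2=14, S3=20, S4=23, S1=31 → choose S5 (6).
From S5: S6=4, S2=8, S3=14, S4=17, S1=25 → choose S6 (4).
From S6: S2=12, S3=18, S4=21, S1=29 → choose S2 (12).
From S2: S4=9, S1=18, S3=22 → choose S4 (9).
From S4: S3=25, S1=27 → choose S3 (25).
From S3: S1=11 → choose S1 (11).
NN route Base → S5 → S6 → S2 → S4 → S3 → S1 → Base costs 98.
Optimal: Base → S2 → S4 → S1 → S3 → S5 → S6 → Base costs 89 (by enumerating all 360 distinct tours).
Excess = 98 − 89 = 9.

The nearest-neighbour route is 9 km longer than optimal.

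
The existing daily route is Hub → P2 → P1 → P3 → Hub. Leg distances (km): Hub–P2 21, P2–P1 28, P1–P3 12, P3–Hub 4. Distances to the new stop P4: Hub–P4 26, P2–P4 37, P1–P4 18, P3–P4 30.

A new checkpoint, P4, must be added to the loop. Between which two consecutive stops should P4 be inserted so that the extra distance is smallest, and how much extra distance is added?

Insertion cost between consecutive stops i–j is d(i,P4) + d(P4,j) − d(i,j):
  between Hub and P2: 26 + 37 − 21 = 42
  between P2 and P1: 37 + 18 − 28 = 27
  between P1 and P3: 18 + 30 − 12 = 36
  between P3 and Hub: 30 + 26 − 4 = 52
Cheapest insertion is between P2 and P1, adding 27.
New total = 65 + 27 = 92.

Adding 27 km by placing P4 on the P2–P1 leg.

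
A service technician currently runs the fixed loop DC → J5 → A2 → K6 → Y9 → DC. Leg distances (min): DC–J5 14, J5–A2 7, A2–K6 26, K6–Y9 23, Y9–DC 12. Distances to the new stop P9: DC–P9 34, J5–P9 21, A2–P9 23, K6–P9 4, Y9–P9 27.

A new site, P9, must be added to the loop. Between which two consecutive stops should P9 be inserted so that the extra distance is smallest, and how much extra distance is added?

Insertion cost between consecutive stops i–j is d(i,P9) + d(P9,j) − d(i,j):
  between DC and J5: 34 + 21 − 14 = 41
  between J5 and A2: 21 + 23 − 7 = 37
  between A2 and K6: 23 + 4 − 26 = 1
  between K6 and Y9: 4 + 27 − 23 = 8
  between Y9 and DC: 27 + 34 − 12 = 49
Cheapest insertion is between A2 and K6, adding 1.
New total = 82 + 1 = 83.

Minimum extra distance: 1 min, inserting P9 between A2 and K6.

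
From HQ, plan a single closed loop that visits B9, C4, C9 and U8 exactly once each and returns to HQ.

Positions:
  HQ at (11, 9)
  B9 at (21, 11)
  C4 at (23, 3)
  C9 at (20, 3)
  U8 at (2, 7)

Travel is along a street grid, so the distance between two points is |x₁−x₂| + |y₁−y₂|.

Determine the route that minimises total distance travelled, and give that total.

58 — the shortest possible round trip.

There are 12 distinct closed tours to check (reversals are equivalent).
HQ→B9→C4→C9→U8→HQ: 12+10+3+22+11 = 58
HQ→B9→C4→U8→C9→HQ: 12+10+25+22+15 = 84
HQ→B9→C9→C4→U8→HQ: 12+9+3+25+11 = 60
HQ→B9→C9→U8→C4→HQ: 12+9+22+25+18 = 86
HQ→B9→U8→C4→C9→HQ: 12+23+25+3+15 = 78
HQ→B9→U8→C9→C4→HQ: 12+23+22+3+18 = 78
HQ→C4→B9→C9→U8→HQ: 18+10+9+22+11 = 70
HQ→C4→B9→U8→C9→HQ: 18+10+23+22+15 = 88
HQ→C4→C9→B9→U8→HQ: 18+3+9+23+11 = 64
HQ→C4→U8→B9→C9→HQ: 18+25+23+9+15 = 90
HQ→C9→B9→C4→U8→HQ: 15+9+10+25+11 = 70
HQ→C9→C4→B9→U8→HQ: 15+3+10+23+11 = 62
The minimum is 58.
One optimal route: HQ → B9 → C4 → C9 → U8 → HQ (or its reverse).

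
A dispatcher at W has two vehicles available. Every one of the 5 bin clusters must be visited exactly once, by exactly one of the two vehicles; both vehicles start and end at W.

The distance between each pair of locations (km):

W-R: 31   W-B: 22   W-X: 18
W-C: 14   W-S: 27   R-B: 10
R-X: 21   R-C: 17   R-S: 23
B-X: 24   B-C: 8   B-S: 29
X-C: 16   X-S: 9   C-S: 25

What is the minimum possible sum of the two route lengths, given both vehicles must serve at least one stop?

There are 2^4 − 1 = 15 ways to divide the 5 stops into two non-empty groups. For each, the best each vehicle can do is its own shortest tour through its group:
  {R} + {B, X, C, S}: 62 + 78 = 140
  {B} + {R, X, C, S}: 44 + 81 = 125
  {R, B} + {X, C, S}: 63 + 66 = 129
  {X} + {R, B, C, S}: 36 + 82 = 118
  {R, X} + {B, C, S}: 70 + 78 = 148
  {B, X} + {R, C, S}: 64 + 81 = 145
  … (15 splits in total)
  {C} + {R, B, X, S}: 28 + 82 = 110  ← best
Best: vehicle 1 W → C → W = 28; vehicle 2 W → B → R → S → X → W = 82; combined 110.

110 km — the smallest possible combined total.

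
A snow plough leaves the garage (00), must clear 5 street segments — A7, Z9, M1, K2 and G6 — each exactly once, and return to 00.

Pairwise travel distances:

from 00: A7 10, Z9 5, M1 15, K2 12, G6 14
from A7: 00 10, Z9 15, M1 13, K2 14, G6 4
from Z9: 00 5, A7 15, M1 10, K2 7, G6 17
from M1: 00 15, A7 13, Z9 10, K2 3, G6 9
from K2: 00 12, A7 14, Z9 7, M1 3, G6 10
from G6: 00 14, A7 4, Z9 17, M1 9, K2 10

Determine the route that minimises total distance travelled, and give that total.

There are 60 distinct closed tours to check (reversals are equivalent).
00 - A7 - Z9 - M1 - K2 - G6 - 00: 10+15+10+3+10+14 = 62
00 - A7 - Z9 - M1 - G6 - K2 - 00: 10+15+10+9+10+12 = 66
00 - A7 - Z9 - K2 - M1 - G6 - 00: 10+15+7+3+9+14 = 58
00 - A7 - Z9 - K2 - G6 - M1 - 00: 10+15+7+10+9+15 = 66
00 - A7 - Z9 - G6 - M1 - K2 - 00: 10+15+17+9+3+12 = 66
00 - A7 - Z9 - G6 - K2 - M1 - 00: 10+15+17+10+3+15 = 70
00 - A7 - M1 - Z9 - K2 - G6 - 00: 10+13+10+7+10+14 = 64
00 - A7 - M1 - Z9 - G6 - K2 - 00: 10+13+10+17+10+12 = 72
00 - A7 - M1 - K2 - Z9 - G6 - 00: 10+13+3+7+17+14 = 64
00 - A7 - M1 - K2 - G6 - Z9 - 00: 10+13+3+10+17+5 = 58
00 - A7 - M1 - G6 - Z9 - K2 - 00: 10+13+9+17+7+12 = 68
00 - A7 - M1 - G6 - K2 - Z9 - 00: 10+13+9+10+7+5 = 54
00 - A7 - K2 - Z9 - M1 - G6 - 00: 10+14+7+10+9+14 = 64
00 - A7 - K2 - Z9 - G6 - M1 - 00: 10+14+7+17+9+15 = 72
… (46 more)
00 - A7 - G6 - M1 - K2 - Z9 - 00: 10+4+9+3+7+5 = 38  ← best
The minimum is 38.
One optimal route: 00 → A7 → G6 → M1 → K2 → Z9 → 00 (or its reverse).

Minimum total distance: 38.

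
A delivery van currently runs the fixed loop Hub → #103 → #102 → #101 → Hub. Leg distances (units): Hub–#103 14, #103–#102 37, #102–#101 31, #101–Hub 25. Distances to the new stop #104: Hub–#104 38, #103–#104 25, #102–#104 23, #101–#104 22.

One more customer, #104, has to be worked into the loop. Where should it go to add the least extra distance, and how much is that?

Adding 11 by placing #104 on the #103–#102 leg.

Insertion cost between consecutive stops i–j is d(i,#104) + d(#104,j) − d(i,j):
  between Hub and #103: 38 + 25 − 14 = 49
  between #103 and #102: 25 + 23 − 37 = 11
  between #102 and #101: 23 + 22 − 31 = 14
  between #101 and Hub: 22 + 38 − 25 = 35
Cheapest insertion is between #103 and #102, adding 11.
New total = 107 + 11 = 118.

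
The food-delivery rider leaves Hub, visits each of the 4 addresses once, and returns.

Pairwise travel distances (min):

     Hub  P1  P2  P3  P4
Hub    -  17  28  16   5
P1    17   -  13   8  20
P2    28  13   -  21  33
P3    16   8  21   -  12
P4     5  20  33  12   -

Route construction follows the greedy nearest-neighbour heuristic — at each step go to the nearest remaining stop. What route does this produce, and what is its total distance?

From Hub: distances to unvisited — P4=5, P3=16, P1=17, P2=28. Nearest is P4 (5).
From P4: distances to unvisited — P3=12, P1=20, P2=33. Nearest is P3 (12).
From P3: distances to unvisited — P1=8, P2=21. Nearest is P1 (8).
From P1: distances to unvisited — P2=13. Nearest is P2 (13).
Return P2→Hub: 28.
Total = 5 + 12 + 8 + 13 + 28 = 66.

Nearest-neighbour total = 66 min; route Hub → P4 → P3 → P1 → P2 → Hub.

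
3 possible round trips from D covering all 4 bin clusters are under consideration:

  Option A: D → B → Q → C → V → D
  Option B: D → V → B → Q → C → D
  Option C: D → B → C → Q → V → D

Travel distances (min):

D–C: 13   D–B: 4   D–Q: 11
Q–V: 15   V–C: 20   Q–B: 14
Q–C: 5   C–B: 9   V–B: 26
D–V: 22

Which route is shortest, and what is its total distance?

Option A: 4 + 14 + 5 + 20 + 22 = 65
Option B: 22 + 26 + 14 + 5 + 13 = 80
Option C: 4 + 9 + 5 + 15 + 22 = 55

55 min — Option C is the shortest.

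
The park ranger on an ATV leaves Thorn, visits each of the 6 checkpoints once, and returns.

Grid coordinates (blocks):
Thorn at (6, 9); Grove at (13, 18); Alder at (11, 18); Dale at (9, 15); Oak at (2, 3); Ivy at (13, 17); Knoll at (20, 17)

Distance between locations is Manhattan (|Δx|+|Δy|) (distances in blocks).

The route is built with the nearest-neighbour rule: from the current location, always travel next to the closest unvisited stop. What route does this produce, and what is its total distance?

At Thorn the remaining stops are Dale 9, Oak 10, Alder 14, Ivy 15, Grove 16, Knoll 22; go to Dale.
At Dale the remaining stops are Alder 5, Ivy 6, Grove 7, Knoll 13, Oak 19; go to Alder.
At Alder the remaining stops are Grove 2, Ivy 3, Knoll 10, Oak 24; go to Grove.
At Grove the remaining stops are Ivy 1, Knoll 8, Oak 26; go to Ivy.
At Ivy the remaining stops are Knoll 7, Oak 25; go to Knoll.
At Knoll the remaining stops are Oak 32; go to Oak.
Return Oak→Thorn: 10.
Total = 9 + 5 + 2 + 1 + 7 + 32 + 10 = 66.

Total distance 66 blocks via the nearest-neighbour route Thorn → Dale → Alder → Grove → Ivy → Knoll → Oak → Thorn.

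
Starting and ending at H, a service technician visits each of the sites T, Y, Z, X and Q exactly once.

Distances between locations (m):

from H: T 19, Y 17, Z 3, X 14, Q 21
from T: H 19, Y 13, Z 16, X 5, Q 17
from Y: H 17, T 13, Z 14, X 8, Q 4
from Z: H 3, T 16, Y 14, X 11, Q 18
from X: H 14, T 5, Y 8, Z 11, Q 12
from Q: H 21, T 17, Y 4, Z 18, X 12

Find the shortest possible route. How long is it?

There are 60 distinct closed tours to check (reversals are equivalent).
H-T-Y-Z-X-Q-H: 19+13+14+11+12+21 = 90
H-T-Y-Z-Q-X-H: 19+13+14+18+12+14 = 90
H-T-Y-X-Z-Q-H: 19+13+8+11+18+21 = 90
H-T-Y-X-Q-Z-H: 19+13+8+12+18+3 = 73
H-T-Y-Q-Z-X-H: 19+13+4+18+11+14 = 79
H-T-Y-Q-X-Z-H: 19+13+4+12+11+3 = 62
H-T-Z-Y-X-Q-H: 19+16+14+8+12+21 = 90
H-T-Z-Y-Q-X-H: 19+16+14+4+12+14 = 79
H-T-Z-X-Y-Q-H: 19+16+11+8+4+21 = 79
H-T-Z-X-Q-Y-H: 19+16+11+12+4+17 = 79
H-T-Z-Q-Y-X-H: 19+16+18+4+8+14 = 79
H-T-Z-Q-X-Y-H: 19+16+18+12+8+17 = 90
H-T-X-Y-Z-Q-H: 19+5+8+14+18+21 = 85
H-T-X-Y-Q-Z-H: 19+5+8+4+18+3 = 57
… (46 more)
The minimum is 57.
One optimal route: H → T → X → Y → Q → Z → H (or its reverse).

57 m — the shortest possible round trip.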